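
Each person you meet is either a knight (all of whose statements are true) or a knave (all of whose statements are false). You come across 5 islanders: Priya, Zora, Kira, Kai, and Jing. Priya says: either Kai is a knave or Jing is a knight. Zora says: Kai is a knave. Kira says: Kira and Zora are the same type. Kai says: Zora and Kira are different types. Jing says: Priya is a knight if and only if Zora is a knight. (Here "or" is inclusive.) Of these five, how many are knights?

The unique consistent assignment is Priya=knight, Zora=knight, Kira=knight, Kai=knave, Jing=knight.
That has 4 knights.

4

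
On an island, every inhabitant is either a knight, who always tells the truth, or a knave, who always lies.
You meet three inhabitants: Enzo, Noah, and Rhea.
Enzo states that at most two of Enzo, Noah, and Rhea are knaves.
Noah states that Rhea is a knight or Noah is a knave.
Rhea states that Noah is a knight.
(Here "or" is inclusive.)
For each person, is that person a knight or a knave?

Suppose Enzo is a knave. Then Enzo's statement "at most two of Enzo, Noah, and Rhea are knaves" would have to be false. Checking the 4 ways to assign the others, none is consistent with every speaker.
(For instance, with Noah=knight, Rhea=knight, Enzo's claim "at most two of Enzo, Noah, and Rhea are knaves" comes out true where it would need to be false.)
So Enzo must be a knight, making "at most two of Enzo, Noah, and Rhea are knaves" true. Taking Enzo=knight, Noah=knight, Rhea=knight, each remaining statement checks out:
  Noah (knight): "Rhea is a knight or Noah is a knave" — true. ✓
  Rhea (knight): "Noah is a knight" — true. ✓
This is the unique consistent assignment.

Enzo is a knight, Noah is a knight, and Rhea is a knight.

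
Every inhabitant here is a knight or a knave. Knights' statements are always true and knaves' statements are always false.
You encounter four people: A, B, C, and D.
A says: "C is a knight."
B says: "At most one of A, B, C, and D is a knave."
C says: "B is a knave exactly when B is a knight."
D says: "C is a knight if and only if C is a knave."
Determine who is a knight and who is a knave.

A is a knave, B is a knave, C is a knave, and D is a knave.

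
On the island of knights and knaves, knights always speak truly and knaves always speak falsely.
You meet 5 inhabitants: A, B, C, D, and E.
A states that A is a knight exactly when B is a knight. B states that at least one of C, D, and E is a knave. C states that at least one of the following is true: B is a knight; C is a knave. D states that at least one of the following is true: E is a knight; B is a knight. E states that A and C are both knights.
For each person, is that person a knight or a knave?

A is a knave, B is a knight, C is a knight, D is a knight, and E is a knave.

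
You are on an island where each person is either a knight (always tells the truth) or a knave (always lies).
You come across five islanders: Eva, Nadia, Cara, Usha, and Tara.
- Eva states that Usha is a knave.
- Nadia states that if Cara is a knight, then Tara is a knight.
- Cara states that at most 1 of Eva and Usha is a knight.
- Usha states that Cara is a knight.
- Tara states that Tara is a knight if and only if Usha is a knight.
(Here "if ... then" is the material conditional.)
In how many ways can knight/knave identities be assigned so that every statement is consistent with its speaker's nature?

Consistent assignments:
  Eva=knave, Nadia=knight, Cara=knight, Usha=knight, Tara=knight
  Eva=knave, Nadia=knave, Cara=knight, Usha=knight, Tara=knave

2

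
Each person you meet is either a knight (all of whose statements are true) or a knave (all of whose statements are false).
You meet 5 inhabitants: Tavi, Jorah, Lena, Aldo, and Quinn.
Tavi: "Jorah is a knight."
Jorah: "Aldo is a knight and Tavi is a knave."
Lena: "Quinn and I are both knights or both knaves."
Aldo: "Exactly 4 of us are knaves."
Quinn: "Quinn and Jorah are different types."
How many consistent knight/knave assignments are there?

1

Consistent assignments:
  Tavi=knave, Jorah=knave, Lena=knight, Aldo=knave, Quinn=knight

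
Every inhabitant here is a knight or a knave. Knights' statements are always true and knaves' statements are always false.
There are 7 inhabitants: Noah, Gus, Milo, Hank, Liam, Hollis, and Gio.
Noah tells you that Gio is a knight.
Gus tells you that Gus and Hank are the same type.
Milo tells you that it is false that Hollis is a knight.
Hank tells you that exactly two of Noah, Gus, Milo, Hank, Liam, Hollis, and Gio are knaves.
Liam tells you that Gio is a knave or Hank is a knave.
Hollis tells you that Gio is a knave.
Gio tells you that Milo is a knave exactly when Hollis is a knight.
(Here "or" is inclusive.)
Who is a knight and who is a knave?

Noah is a knight, Gus is a knight, Milo is a knight, Hank is a knight, Liam is a knave, Hollis is a knave, and Gio is a knight.

As a knight, Noah's statement "Gio is a knight" should be True; it is.
Gus is a knight; "Gus and Hank are the same type" is True, as required.
As a knight, Milo's statement "it is false that Hollis is a knight" should be True; it is.
Hank is a knight, so "exactly two of Noah, Gus, Milo, Hank, Liam, Hollis, and Gio are knaves" must be True — and it is.
Since Liam is a knave, "Gio is a knave or Hank is a knave" needs to be false, which holds.
Hollis (knave): "Gio is a knave" — false. ✓
As a knight, Gio's statement "Milo is a knave exactly when Hollis is a knight" should be True; it is.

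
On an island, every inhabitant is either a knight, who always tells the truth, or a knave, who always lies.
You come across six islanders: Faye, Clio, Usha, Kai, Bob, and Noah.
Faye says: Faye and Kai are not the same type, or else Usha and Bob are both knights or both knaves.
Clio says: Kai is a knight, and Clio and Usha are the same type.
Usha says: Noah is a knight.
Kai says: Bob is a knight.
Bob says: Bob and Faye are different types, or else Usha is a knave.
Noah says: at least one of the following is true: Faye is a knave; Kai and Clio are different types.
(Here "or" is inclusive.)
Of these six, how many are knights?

2

The unique consistent assignment is Faye=knave, Clio=knave, Usha=knight, Kai=knave, Bob=knave, Noah=knight.
That has 2 knights.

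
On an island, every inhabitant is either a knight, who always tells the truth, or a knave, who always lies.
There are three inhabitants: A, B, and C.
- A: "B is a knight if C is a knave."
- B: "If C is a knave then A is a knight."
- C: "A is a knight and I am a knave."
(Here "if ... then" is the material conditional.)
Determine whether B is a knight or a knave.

B is a knave.

Consistent assignments: {A=knave, B=knave, C=knave}
In every consistent assignment, B is a knave.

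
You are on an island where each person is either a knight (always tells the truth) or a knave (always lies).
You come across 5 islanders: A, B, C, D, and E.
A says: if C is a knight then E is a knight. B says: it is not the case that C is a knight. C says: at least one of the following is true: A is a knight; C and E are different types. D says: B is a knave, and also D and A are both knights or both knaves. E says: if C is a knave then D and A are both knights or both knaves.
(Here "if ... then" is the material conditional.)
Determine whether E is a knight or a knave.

E is a knight.

Consistent assignments: {A=knight, B=knave, C=knight, D=knight, E=knight}; {A=knight, B=knave, C=knight, D=knave, E=knight}
In every consistent assignment, E is a knight.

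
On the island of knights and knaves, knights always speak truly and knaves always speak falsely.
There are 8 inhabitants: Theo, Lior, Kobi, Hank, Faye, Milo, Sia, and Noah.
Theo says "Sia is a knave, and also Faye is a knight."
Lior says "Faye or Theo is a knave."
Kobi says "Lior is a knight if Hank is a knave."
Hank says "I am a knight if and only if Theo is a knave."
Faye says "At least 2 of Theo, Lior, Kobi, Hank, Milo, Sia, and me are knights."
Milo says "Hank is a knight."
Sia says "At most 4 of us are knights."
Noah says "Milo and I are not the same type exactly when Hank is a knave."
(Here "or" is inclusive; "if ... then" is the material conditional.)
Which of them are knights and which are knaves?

Theo is a knave, Lior is a knight, Kobi is a knight, Hank is a knave, Faye is a knight, Milo is a knave, Sia is a knight, and Noah is a knave.

As a knave, Theo's statement "Sia is a knave, and also Faye is a knight" should be False; it is.
Lior (knight): "Faye or Theo is a knave" — true. ✓
Since Kobi is a knight, "Lior is a knight if Hank is a knave" needs to be true, which holds.
As a knave, Hank's statement "I am a knight if and only if Theo is a knave" should be False; it is.
Faye is a knight; "at least 2 of Theo, Lior, Kobi, Hank, Milo, Sia, and me are knights" is true, as required.
Since Milo is a knave, "Hank is a knight" needs to be False, which holds.
Sia is a knight; "at most 4 of us are knights" is true, as required.
Noah is a knave, and the claim "Milo and I are not the same type exactly when Hank is a knave" is indeed False.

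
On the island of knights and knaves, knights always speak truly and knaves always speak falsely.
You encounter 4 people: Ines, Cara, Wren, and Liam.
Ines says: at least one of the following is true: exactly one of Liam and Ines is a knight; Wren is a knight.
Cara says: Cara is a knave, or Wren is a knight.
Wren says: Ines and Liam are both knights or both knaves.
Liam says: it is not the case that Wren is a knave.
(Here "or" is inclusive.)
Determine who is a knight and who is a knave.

Knights: Ines, Cara, Wren, and Liam. Knaves: none.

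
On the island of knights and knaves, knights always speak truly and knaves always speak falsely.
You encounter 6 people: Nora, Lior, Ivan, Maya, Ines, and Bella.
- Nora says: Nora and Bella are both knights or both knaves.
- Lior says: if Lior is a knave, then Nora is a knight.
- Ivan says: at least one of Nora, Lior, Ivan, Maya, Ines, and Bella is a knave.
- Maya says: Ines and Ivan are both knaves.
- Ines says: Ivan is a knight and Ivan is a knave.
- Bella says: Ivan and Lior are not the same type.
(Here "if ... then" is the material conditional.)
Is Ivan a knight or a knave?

Consistent assignments: {Nora=knave, Lior=knave, Ivan=knight, Maya=knave, Ines=knave, Bella=knight}
In every consistent assignment, Ivan is a knight.

Ivan is a knight.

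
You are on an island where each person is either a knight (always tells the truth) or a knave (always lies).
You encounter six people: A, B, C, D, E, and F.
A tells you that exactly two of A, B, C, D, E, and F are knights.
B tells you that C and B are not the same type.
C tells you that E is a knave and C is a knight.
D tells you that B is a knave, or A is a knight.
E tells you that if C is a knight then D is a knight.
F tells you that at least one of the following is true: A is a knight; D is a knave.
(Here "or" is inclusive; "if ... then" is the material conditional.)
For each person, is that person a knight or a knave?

A is a knave, B is a knight, C is a knave, D is a knave, E is a knight, and F is a knight.

A is a knave; "exactly two of A, B, C, D, E, and F are knights" is False, as required.
B is a knight, and the claim "C and B are not the same type" is indeed True.
C is a knave; "E is a knave and C is a knight" is False, as required.
Since D is a knave, "B is a knave, or A is a knight" needs to be False, which holds.
E is a knight, and the claim "if C is a knight then D is a knight" is indeed True.
As a knight, F's statement "at least one of the following is true: A is a knight; D is a knave" should be True; it is.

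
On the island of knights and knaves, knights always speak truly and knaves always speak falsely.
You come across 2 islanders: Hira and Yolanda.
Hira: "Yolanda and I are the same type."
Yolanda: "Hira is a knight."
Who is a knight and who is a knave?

Hira is a knight and Yolanda is a knight.

Suppose Hira is a knave. Then Hira's statement "Yolanda and I are the same type" would have to be false. Checking the 2 ways to assign the others, none is consistent with every speaker.
(For instance, with Yolanda=knight, Yolanda's claim "Hira is a knight" comes out false where it would need to be true.)
So Hira must be a knight, making "Yolanda and I are the same type" true. Taking Hira=knight, Yolanda=knight, each remaining statement checks out:
  Yolanda (knight): "Hira is a knight" — true. ✓
This is the unique consistent assignment.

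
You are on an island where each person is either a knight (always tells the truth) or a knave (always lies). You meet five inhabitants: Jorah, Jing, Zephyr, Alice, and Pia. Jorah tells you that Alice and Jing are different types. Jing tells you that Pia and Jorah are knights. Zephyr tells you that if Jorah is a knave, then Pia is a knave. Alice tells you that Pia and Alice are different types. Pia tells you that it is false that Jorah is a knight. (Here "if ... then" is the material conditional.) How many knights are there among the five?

3

The unique consistent assignment is Jorah=knight, Jing=knave, Zephyr=knight, Alice=knight, Pia=knave.
That has 3 knights.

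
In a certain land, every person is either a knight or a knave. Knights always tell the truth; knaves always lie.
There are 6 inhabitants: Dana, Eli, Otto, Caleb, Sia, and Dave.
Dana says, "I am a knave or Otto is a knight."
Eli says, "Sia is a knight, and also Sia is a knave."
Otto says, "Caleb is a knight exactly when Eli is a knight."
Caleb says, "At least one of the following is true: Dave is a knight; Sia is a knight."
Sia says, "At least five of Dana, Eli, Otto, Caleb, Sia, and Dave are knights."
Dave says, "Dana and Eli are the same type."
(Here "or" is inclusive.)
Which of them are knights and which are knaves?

Since Dana is a knight, "I am a knave or Otto is a knight" needs to be true, which holds.
Since Eli is a knave, "Sia is a knight, and also Sia is a knave" needs to be false, which holds.
Otto (knight): "Caleb is a knight exactly when Eli is a knight" — true. ✓
Caleb is a knave, and the claim "at least one of the following is true: Dave is a knight; Sia is a knight" is indeed false.
As a knave, Sia's statement "at least five of Dana, Eli, Otto, Caleb, Sia, and Dave are knights" should be false; it is.
Dave is a knave, so "Dana and Eli are the same type" must be false — and it is.

Dana is a knight, Eli is a knave, Otto is a knight, Caleb is a knave, Sia is a knave, and Dave is a knave.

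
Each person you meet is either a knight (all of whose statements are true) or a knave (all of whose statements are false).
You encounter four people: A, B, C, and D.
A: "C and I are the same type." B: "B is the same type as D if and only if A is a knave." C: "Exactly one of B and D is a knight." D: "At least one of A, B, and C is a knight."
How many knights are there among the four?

The unique consistent assignment is A=knave, B=knave, C=knight, D=knight.
That has 2 knights.

2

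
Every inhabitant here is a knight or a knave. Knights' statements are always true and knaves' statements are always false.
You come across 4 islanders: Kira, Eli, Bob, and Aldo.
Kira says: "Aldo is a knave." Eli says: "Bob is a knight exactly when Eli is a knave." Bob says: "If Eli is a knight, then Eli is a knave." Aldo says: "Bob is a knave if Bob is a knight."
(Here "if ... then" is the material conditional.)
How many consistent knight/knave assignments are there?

1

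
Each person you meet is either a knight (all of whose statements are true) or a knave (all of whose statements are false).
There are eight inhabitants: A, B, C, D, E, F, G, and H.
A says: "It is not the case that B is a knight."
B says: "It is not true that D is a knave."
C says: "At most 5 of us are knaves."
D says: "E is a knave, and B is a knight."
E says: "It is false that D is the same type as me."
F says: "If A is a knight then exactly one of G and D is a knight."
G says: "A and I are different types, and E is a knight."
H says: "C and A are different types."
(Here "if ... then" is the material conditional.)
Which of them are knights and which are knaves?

Knights: A and H. Knaves: B, C, D, E, F, and G.

A is a knight, and the claim "it is not the case that B is a knight" is indeed True.
B is a knave, and the claim "it is not true that D is a knave" is indeed false.
C is a knave, so "at most 5 of us are knaves" must be false — and it is.
D is a knave, so "E is a knave, and B is a knight" must be false — and it is.
Since E is a knave, "it is false that D is the same type as me" needs to be false, which holds.
F is a knave; "if A is a knight then exactly one of G and D is a knight" is false, as required.
G (knave): "A and I are different types, and E is a knight" — false. ✓
As a knight, H's statement "C and A are different types" should be True; it is.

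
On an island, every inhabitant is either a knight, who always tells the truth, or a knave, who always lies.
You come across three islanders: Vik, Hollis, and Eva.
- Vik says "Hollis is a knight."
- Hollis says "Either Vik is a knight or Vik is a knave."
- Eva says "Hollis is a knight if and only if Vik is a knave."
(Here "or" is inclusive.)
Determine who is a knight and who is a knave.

Suppose Vik is a knave. Then Vik's statement "Hollis is a knight" would have to be false. Checking the 4 ways to assign the others, none is consistent with every speaker.
(For instance, with Hollis=knight, Eva=knave, Vik's claim "Hollis is a knight" comes out true where it would need to be false.)
So Vik must be a knight, making "Hollis is a knight" true. Taking Vik=knight, Hollis=knight, Eva=knave, each remaining statement checks out:
  Hollis (knight): "either Vik is a knight or Vik is a knave" — true. ✓
  Eva (knave): "Hollis is a knight if and only if Vik is a knave" — false. ✓
This is the unique consistent assignment.

Vik is a knight, Hollis is a knight, and Eva is a knave.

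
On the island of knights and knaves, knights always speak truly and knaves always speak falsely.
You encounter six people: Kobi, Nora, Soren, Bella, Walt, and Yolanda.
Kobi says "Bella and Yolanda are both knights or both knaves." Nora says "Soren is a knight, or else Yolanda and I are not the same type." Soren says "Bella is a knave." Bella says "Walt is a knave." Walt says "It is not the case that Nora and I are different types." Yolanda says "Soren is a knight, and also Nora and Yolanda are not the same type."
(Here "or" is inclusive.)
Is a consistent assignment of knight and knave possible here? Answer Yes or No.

Yes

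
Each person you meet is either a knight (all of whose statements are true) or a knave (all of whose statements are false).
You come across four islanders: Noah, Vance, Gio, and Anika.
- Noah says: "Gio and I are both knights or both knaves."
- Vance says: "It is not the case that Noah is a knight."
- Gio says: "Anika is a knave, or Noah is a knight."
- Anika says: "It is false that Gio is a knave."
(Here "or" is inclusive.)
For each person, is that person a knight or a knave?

Suppose Noah is a knave. Then Noah's statement "Gio and I are both knights or both knaves" would have to be false. Checking the 8 ways to assign the others, none is consistent with every speaker.
(For instance, with Vance=knave, Gio=knight, Anika=knight, Vance's claim "it is not the case that Noah is a knight" comes out true where it would need to be false.)
So Noah must be a knight, making "Gio and I are both knights or both knaves" true. Taking Noah=knight, Vance=knave, Gio=knight, Anika=knight, each remaining statement checks out:
  Vance (knave): "it is not the case that Noah is a knight" — false. ✓
  Gio (knight): "Anika is a knave, or Noah is a knight" — true. ✓
  Anika (knight): "it is false that Gio is a knave" — true. ✓
This is the unique consistent assignment.

Knights: Noah, Gio, and Anika. Knaves: Vance.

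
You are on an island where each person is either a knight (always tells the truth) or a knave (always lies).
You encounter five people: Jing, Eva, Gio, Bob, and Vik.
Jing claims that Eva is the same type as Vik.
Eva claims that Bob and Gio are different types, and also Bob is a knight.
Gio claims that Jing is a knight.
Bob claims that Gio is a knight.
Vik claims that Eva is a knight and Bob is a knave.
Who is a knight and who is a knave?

Jing is a knight, Eva is a knave, Gio is a knight, Bob is a knight, and Vik is a knave.

Jing is a knight, and the claim "Eva is the same type as Vik" is indeed True.
As a knave, Eva's statement "Bob and Gio are different types, and also Bob is a knight" should be false; it is.
Since Gio is a knight, "Jing is a knight" needs to be True, which holds.
As a knight, Bob's statement "Gio is a knight" should be True; it is.
Since Vik is a knave, "Eva is a knight and Bob is a knave" needs to be false, which holds.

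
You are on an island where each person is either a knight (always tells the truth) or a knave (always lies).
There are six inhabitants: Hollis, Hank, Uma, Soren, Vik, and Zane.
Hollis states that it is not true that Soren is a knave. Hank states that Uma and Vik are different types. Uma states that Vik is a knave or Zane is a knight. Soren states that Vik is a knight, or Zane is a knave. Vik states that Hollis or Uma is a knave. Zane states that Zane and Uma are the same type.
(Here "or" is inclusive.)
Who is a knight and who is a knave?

Hollis is a knight, Hank is a knight, Uma is a knight, Soren is a knight, Vik is a knave, and Zane is a knave.

Hollis is a knight, so "it is not true that Soren is a knave" must be True — and it is.
Hank is a knight, and the claim "Uma and Vik are different types" is indeed True.
Uma is a knight, so "Vik is a knave or Zane is a knight" must be True — and it is.
Soren is a knight, so "Vik is a knight, or Zane is a knave" must be True — and it is.
Since Vik is a knave, "Hollis or Uma is a knave" needs to be false, which holds.
Zane (knave): "Zane and Uma are the same type" — false. ✓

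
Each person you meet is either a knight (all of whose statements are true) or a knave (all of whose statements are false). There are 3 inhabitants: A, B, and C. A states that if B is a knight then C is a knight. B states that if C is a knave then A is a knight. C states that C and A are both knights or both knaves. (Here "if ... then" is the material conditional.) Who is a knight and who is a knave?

Suppose A is a knave. Then A's statement "if B is a knight then C is a knight" would have to be false. Checking the 4 ways to assign the others, none is consistent with every speaker.
(For instance, with B=knight, C=knight, A's claim "if B is a knight then C is a knight" comes out true where it would need to be false.)
So A must be a knight, making "if B is a knight then C is a knight" true. Taking A=knight, B=knight, C=knight, each remaining statement checks out:
  B (knight): "if C is a knave then A is a knight" — true. ✓
  C (knight): "C and A are both knights or both knaves" — true. ✓
This is the unique consistent assignment.

A is a knight, B is a knight, and C is a knight.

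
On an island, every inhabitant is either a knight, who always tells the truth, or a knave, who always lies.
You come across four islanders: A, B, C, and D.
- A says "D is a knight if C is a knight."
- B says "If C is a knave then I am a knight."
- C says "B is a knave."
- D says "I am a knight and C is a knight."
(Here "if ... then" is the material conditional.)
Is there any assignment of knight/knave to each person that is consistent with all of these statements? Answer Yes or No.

Yes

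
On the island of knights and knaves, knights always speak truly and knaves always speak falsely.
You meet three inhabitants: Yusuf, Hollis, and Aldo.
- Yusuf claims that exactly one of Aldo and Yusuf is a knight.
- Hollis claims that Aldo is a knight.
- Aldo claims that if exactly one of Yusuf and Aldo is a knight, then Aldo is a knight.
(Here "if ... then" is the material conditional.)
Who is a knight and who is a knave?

Yusuf is a knight, Hollis is a knave, and Aldo is a knave.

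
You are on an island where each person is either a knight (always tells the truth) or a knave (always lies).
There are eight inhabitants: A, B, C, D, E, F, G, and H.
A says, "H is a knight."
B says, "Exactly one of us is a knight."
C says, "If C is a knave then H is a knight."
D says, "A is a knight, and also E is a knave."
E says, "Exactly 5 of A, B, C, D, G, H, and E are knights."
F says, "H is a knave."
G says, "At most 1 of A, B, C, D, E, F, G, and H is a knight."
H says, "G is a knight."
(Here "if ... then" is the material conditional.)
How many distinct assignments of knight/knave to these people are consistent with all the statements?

1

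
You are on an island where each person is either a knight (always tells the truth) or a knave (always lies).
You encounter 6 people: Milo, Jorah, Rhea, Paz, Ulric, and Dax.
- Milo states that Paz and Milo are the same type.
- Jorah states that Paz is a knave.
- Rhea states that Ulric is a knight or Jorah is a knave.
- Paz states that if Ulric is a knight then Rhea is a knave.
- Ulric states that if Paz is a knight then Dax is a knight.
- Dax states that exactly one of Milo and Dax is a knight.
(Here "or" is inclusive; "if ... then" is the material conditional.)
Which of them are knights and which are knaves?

Knights: Rhea and Paz. Knaves: Milo, Jorah, Ulric, and Dax.

As a knave, Milo's statement "Paz and Milo are the same type" should be False; it is.
Since Jorah is a knave, "Paz is a knave" needs to be False, which holds.
As a knight, Rhea's statement "Ulric is a knight or Jorah is a knave" should be true; it is.
Paz is a knight, and the claim "if Ulric is a knight then Rhea is a knave" is indeed true.
Ulric is a knave; "if Paz is a knight then Dax is a knight" is False, as required.
Dax is a knave, so "exactly one of Milo and Dax is a knight" must be False — and it is.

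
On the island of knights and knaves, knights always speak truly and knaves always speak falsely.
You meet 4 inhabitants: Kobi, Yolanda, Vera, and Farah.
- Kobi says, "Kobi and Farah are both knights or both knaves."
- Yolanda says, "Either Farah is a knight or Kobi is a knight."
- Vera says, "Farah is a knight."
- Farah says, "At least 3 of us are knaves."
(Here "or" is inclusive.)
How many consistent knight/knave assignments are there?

0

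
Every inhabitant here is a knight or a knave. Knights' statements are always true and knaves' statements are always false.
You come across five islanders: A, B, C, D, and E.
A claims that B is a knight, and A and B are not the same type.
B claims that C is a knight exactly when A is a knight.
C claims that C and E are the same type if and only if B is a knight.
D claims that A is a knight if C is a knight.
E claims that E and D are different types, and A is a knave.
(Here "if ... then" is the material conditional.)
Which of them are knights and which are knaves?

A is a knave, B is a knave, C is a knight, D is a knave, and E is a knave.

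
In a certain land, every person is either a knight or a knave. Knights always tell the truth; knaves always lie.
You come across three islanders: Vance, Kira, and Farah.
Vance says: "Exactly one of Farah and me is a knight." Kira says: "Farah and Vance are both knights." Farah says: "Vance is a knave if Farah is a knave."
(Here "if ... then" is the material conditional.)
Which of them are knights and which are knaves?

Vance is a knight, Kira is a knave, and Farah is a knave.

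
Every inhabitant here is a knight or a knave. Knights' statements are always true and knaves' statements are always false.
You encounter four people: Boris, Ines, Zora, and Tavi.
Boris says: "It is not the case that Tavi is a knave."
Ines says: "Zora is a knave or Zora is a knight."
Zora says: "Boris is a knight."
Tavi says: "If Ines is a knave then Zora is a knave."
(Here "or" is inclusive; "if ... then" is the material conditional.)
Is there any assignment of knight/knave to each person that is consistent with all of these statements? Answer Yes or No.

Yes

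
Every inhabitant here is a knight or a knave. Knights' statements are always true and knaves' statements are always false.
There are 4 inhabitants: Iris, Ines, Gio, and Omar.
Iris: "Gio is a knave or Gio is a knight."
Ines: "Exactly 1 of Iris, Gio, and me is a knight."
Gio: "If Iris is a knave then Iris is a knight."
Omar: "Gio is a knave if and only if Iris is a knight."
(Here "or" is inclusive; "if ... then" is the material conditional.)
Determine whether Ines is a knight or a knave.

Ines is a knave.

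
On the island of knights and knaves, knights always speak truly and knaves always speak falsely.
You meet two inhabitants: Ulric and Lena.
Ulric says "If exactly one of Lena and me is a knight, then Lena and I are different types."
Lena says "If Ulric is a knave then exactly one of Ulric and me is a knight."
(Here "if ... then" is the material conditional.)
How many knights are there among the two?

2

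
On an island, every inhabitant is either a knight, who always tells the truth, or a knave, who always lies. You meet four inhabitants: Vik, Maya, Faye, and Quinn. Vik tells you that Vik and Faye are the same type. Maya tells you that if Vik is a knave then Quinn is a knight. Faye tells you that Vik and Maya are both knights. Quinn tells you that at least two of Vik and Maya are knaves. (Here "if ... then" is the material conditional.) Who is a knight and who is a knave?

Vik is a knight, Maya is a knight, Faye is a knight, and Quinn is a knave.

Since Vik is a knight, "Vik and Faye are the same type" needs to be True, which holds.
Maya is a knight; "if Vik is a knave then Quinn is a knight" is True, as required.
Since Faye is a knight, "Vik and Maya are both knights" needs to be True, which holds.
As a knave, Quinn's statement "at least two of Vik and Maya are knaves" should be False; it is.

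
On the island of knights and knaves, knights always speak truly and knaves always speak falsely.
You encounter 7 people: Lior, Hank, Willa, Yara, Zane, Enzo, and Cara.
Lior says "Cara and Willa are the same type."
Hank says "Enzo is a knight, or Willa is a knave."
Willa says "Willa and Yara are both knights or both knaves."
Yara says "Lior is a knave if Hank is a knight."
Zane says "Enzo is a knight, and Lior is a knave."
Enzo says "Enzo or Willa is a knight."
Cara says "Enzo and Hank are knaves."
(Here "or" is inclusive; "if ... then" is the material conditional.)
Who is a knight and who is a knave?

Lior is a knave, so "Cara and Willa are the same type" must be false — and it is.
Hank is a knight, and the claim "Enzo is a knight, or Willa is a knave" is indeed true.
Willa is a knight, so "Willa and Yara are both knights or both knaves" must be true — and it is.
Yara (knight): "Lior is a knave if Hank is a knight" — true. ✓
Zane is a knight, so "Enzo is a knight, and Lior is a knave" must be true — and it is.
Enzo is a knight, and the claim "Enzo or Willa is a knight" is indeed true.
Since Cara is a knave, "Enzo and Hank are knaves" needs to be false, which holds.

Lior is a knave, Hank is a knight, Willa is a knight, Yara is a knight, Zane is a knight, Enzo is a knight, and Cara is a knave.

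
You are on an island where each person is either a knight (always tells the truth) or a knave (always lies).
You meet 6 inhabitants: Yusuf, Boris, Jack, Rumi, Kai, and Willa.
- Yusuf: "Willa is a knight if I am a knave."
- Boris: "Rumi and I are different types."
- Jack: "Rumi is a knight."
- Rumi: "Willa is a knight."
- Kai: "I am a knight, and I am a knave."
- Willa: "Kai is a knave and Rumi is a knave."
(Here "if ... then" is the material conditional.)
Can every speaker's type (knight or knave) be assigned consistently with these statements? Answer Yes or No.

No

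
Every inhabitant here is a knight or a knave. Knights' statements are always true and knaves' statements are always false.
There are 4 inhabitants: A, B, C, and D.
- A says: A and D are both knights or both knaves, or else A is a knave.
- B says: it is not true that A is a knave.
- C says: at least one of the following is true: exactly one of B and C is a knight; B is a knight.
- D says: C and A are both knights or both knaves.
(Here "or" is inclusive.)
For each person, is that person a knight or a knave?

Knights: A, B, C, and D. Knaves: none.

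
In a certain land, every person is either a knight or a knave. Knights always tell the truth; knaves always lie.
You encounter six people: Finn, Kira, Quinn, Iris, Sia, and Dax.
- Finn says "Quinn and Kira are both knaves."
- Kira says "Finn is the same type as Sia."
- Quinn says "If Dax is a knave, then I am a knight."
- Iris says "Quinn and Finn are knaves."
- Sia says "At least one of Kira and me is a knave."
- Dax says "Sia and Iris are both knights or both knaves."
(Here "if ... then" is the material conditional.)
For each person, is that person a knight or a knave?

Knights: Quinn and Sia. Knaves: Finn, Kira, Iris, and Dax.

As a knave, Finn's statement "Quinn and Kira are both knaves" should be False; it is.
Kira is a knave, so "Finn is the same type as Sia" must be False — and it is.
Since Quinn is a knight, "if Dax is a knave, then I am a knight" needs to be True, which holds.
Iris is a knave, so "Quinn and Finn are knaves" must be False — and it is.
Sia is a knight; "at least one of Kira and me is a knave" is True, as required.
Dax (knave): "Sia and Iris are both knights or both knaves" — False. ✓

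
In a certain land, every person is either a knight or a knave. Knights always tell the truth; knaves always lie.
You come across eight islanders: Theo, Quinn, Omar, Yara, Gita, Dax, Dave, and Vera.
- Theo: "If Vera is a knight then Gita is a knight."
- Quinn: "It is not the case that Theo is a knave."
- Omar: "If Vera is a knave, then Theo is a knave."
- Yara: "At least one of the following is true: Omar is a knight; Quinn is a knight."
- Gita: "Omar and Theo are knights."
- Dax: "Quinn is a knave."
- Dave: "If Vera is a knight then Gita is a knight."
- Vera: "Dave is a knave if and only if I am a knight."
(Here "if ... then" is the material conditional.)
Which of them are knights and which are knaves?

Theo is a knave, Quinn is a knave, Omar is a knight, Yara is a knight, Gita is a knave, Dax is a knight, Dave is a knave, and Vera is a knight.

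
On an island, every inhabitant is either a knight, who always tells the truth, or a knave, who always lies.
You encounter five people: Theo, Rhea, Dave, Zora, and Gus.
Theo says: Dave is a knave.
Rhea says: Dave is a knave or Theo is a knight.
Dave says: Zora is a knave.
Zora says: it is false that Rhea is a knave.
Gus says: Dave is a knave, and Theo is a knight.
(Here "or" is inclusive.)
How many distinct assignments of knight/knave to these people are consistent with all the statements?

2

Consistent assignments:
  Theo=knight, Rhea=knight, Dave=knave, Zora=knight, Gus=knight
  Theo=knave, Rhea=knave, Dave=knight, Zora=knave, Gus=knave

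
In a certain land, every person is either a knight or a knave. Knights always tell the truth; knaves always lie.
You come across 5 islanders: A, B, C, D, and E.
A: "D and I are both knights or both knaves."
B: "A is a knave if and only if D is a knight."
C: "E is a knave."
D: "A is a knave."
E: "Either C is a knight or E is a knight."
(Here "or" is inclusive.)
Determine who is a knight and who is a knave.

Suppose A is a knight. Then A's statement "D and I are both knights or both knaves" would have to be true. Checking the 16 ways to assign the others, none is consistent with every speaker.
(For instance, with B=knight, C=knave, D=knight, E=knight, B's claim "A is a knave if and only if D is a knight" comes out false where it would need to be true.)
So A must be a knave, making "D and I are both knights or both knaves" false. Taking A=knave, B=knight, C=knave, D=knight, E=knight, each remaining statement checks out:
  B (knight): "A is a knave if and only if D is a knight" — true. ✓
  C (knave): "E is a knave" — false. ✓
  D (knight): "A is a knave" — true. ✓
  E (knight): "either C is a knight or E is a knight" — true. ✓
This is the unique consistent assignment.

A is a knave, B is a knight, C is a knave, D is a knight, and E is a knight.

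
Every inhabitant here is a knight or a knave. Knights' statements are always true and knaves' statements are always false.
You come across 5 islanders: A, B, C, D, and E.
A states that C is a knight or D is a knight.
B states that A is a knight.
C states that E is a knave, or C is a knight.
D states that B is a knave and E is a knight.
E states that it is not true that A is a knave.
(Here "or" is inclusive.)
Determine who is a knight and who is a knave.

Suppose A is a knave. Then A's statement "C is a knight or D is a knight" would have to be false. Checking the 16 ways to assign the others, none is consistent with every speaker.
(For instance, with B=knight, C=knight, D=knave, E=knight, A's claim "C is a knight or D is a knight" comes out true where it would need to be false.)
So A must be a knight, making "C is a knight or D is a knight" true. Taking A=knight, B=knight, C=knight, D=knave, E=knight, each remaining statement checks out:
  B (knight): "A is a knight" — true. ✓
  C (knight): "E is a knave, or C is a knight" — true. ✓
  D (knave): "B is a knave and E is a knight" — false. ✓
  E (knight): "it is not true that A is a knave" — true. ✓
This is the unique consistent assignment.

A is a knight, B is a knight, C is a knight, D is a knave, and E is a knight.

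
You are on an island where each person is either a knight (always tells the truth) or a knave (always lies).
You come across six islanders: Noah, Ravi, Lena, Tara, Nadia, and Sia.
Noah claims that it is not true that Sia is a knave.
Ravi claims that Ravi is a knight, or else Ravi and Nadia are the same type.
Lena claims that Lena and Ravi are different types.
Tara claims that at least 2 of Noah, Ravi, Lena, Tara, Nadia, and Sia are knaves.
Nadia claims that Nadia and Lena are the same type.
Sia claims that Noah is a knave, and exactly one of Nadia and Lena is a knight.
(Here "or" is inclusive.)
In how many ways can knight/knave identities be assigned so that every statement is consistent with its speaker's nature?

1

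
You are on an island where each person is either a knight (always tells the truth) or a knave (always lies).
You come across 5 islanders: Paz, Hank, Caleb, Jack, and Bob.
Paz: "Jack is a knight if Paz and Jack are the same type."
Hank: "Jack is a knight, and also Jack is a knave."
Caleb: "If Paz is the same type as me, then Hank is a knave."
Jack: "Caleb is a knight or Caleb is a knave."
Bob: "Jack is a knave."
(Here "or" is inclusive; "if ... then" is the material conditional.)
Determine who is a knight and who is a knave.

Paz is a knight, Hank is a knave, Caleb is a knight, Jack is a knight, and Bob is a knave.

As a knight, Paz's statement "Jack is a knight if Paz and Jack are the same type" should be true; it is.
Hank is a knave, so "Jack is a knight, and also Jack is a knave" must be false — and it is.
Caleb is a knight; "if Paz is the same type as me, then Hank is a knave" is true, as required.
Jack is a knight; "Caleb is a knight or Caleb is a knave" is true, as required.
Bob is a knave; "Jack is a knave" is false, as required.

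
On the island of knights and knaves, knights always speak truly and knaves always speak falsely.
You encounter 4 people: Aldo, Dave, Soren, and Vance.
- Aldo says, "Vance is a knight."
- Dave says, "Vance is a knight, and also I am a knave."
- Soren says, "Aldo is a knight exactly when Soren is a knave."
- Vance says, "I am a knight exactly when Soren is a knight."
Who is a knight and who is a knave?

Aldo is a knave, Dave is a knave, Soren is a knight, and Vance is a knave.

Suppose Aldo is a knight. Then Aldo's statement "Vance is a knight" would have to be true. Checking the 8 ways to assign the others, none is consistent with every speaker.
(For instance, with Dave=knave, Soren=knight, Vance=knave, Aldo's claim "Vance is a knight" comes out false where it would need to be true.)
So Aldo must be a knave, making "Vance is a knight" false. Taking Aldo=knave, Dave=knave, Soren=knight, Vance=knave, each remaining statement checks out:
  Dave (knave): "Vance is a knight, and also I am a knave" — false. ✓
  Soren (knight): "Aldo is a knight exactly when Soren is a knave" — true. ✓
  Vance (knave): "I am a knight exactly when Soren is a knight" — false. ✓
This is the unique consistent assignment.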